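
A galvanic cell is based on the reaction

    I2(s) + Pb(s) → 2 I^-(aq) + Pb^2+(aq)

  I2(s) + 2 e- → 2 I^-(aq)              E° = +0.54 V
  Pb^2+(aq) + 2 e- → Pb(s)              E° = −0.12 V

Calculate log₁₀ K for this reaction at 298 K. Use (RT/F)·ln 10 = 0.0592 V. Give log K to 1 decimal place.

log K = 22.3

The I₂/I⁻ couple is reduced (cathode); E°cell = +0.54 − (−0.12) = +0.66 V with n = 2.
At equilibrium E = 0, so log K = nE°cell / 0.0592 = (2)(+0.66) / 0.0592 = 22.3.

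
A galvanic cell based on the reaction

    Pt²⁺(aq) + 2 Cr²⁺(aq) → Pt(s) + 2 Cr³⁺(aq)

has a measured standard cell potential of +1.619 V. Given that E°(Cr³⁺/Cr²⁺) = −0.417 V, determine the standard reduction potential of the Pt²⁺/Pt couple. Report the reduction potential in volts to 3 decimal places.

+1.202 V

In the reaction as written the Pt²⁺/Pt couple is reduced (cathode) and Cr³⁺/Cr²⁺ is oxidized (anode), so E°cell = E°(Pt²⁺/Pt) − E°(Cr³⁺/Cr²⁺).
E°(Pt²⁺/Pt) = E°cell + E°(anode) = +1.619 + (−0.417) = +1.202 V.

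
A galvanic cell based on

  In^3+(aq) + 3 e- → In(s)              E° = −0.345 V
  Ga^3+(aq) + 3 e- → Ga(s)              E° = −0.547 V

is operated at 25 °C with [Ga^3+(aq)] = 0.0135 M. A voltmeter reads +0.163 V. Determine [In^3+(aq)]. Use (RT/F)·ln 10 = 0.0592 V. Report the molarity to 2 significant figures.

0.00014 M

In³⁺/In is the cathode (higher E°); E°cell = −0.345 − (−0.547) = +0.202 V with n = 3.
Rearranging E = E° − (0.0592/n)·log Q gives log Q = 3(+0.202 − (+0.163))/0.0592 = 1.976.
Balancing electrons gives In^3+(aq) + Ga(s) → In(s) + Ga^3+(aq); thus Q = [Ga^3+(aq)] / [In^3+(aq)].
Isolating [In^3+(aq)] in Q = 10^{1.976} yields log [In^3+(aq)] = −3.846, i.e. 0.00014 M.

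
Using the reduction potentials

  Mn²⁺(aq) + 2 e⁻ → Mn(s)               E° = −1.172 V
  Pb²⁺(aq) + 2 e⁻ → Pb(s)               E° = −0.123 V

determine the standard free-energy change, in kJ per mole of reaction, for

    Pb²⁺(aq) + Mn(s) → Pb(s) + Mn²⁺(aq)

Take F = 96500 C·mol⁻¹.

In the reaction as written Pb²⁺(aq) is reduced, so the Pb²⁺/Pb couple is the cathode and Mn²⁺/Mn is the anode.
E°cell = −0.123 − (−1.172) = +1.049 V; balancing electrons gives n = 2.
ΔG° = −nFE°cell = −(2)(96500)(+1.049) J/mol = −202 kJ/mol.

−202 kJ/mol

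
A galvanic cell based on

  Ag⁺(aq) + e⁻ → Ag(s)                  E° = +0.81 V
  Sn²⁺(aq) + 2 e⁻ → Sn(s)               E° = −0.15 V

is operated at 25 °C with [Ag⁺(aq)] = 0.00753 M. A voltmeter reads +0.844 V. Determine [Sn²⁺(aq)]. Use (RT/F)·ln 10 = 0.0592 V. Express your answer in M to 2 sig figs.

0.47 M

The Ag⁺/Ag couple has the larger reduction potential, so it is the cathode: E°cell = +0.81 − (−0.15) = +0.96 V and n = 2.
Rearranging E = E° − (0.0592/n)·log Q gives log Q = 2(+0.96 − (+0.844))/0.0592 = 3.919.
For 2 Ag⁺(aq) + Sn(s) → 2 Ag(s) + Sn²⁺(aq), the reaction quotient is Q = [Sn²⁺(aq)] / [Ag⁺(aq)]^2.
Isolating [Sn²⁺(aq)] in Q = 10^{3.919} yields log [Sn²⁺(aq)] = −0.327, i.e. 0.47 M.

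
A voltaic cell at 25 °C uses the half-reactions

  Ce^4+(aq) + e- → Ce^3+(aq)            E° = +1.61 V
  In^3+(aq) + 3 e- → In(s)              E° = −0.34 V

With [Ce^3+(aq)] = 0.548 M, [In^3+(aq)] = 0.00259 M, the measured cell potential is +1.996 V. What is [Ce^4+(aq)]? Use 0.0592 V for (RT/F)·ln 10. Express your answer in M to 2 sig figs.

0.45 M

Ce⁴⁺/Ce³⁺ is the cathode (higher E°); E°cell = +1.61 − (−0.34) = +1.95 V with n = 3.
From the Nernst equation, log Q = n(E° − E)/0.0592 = 3·(+1.95 − (+1.996))/0.0592 = −2.331.
The balanced reaction is 3 Ce^4+(aq) + In(s) → 3 Ce^3+(aq) + In^3+(aq), so Q = ([Ce^3+(aq)]^3·[In^3+(aq)]) / [Ce^4+(aq)]^3.
Solving for the unknown gives log [Ce^4+(aq)] = −0.346, so [Ce^4+(aq)] ≈ 0.45 M.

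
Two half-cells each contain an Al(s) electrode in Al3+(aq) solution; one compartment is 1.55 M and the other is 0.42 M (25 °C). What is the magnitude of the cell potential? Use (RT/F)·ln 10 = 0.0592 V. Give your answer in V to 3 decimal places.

0.011 V

For a concentration cell E°cell = 0, since both electrodes use the same couple.
The compartment with the higher Al3+(aq) concentration (1.55 M) acts as the cathode; ions are reduced there and produced at the dilute (0.42 M) anode.
With n = 3, Ecell = −(0.0592/3)·log([dilute]/[conc]) = −(0.0592/3)·log(0.42/1.55) = +0.011 V.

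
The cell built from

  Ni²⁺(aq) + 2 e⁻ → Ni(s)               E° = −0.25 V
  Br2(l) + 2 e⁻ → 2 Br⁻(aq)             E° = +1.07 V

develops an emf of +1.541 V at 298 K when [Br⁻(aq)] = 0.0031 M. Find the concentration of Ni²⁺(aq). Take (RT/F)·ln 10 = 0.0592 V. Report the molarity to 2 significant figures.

Br₂/Br⁻ is the cathode (higher E°); E°cell = +1.07 − (−0.25) = +1.32 V with n = 2.
Since E = E° − (0.0592/n)·log Q, log Q = n(E° − E)/0.0592 = −7.466.
For Br2(l) + Ni(s) → 2 Br⁻(aq) + Ni²⁺(aq), the reaction quotient is Q = [Br⁻(aq)]^2·[Ni²⁺(aq)].
Isolating [Ni²⁺(aq)] in Q = 10^{−7.466} yields log [Ni²⁺(aq)] = −2.449, i.e. 0.0036 M.

0.0036 M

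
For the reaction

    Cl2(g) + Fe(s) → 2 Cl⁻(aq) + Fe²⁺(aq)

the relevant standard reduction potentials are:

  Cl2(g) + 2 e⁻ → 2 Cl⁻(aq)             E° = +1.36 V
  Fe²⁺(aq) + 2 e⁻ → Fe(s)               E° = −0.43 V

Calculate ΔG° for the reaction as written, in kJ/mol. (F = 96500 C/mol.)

In the reaction as written Cl2(g) is reduced, so the Cl₂/Cl⁻ couple is the cathode and Fe²⁺/Fe is the anode.
E°cell = +1.36 − (−0.43) = +1.79 V; balancing electrons gives n = 2.
ΔG° = −nFE°cell = −(2)(96500)(+1.79) J/mol = −345 kJ/mol.

−345 kJ/mol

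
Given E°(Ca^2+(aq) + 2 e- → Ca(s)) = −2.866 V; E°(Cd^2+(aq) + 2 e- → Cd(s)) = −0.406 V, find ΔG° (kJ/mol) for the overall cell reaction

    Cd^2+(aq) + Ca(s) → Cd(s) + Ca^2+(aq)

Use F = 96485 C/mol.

In the reaction as written Cd^2+(aq) is reduced, so the Cd²⁺/Cd couple is the cathode and Ca²⁺/Ca is the anode.
E°cell = −0.406 − (−2.866) = +2.460 V; balancing electrons gives n = 2.
ΔG° = −nFE°cell = −(2)(96485)(+2.460) J/mol = −475 kJ/mol.

−475 kJ/mol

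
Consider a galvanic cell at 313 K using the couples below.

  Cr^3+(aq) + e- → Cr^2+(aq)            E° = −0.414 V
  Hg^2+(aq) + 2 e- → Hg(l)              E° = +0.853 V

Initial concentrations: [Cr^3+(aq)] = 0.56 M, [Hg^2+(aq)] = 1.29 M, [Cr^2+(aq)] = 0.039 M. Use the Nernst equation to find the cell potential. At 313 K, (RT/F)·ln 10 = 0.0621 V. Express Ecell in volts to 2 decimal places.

Hg²⁺/Hg is reduced (cathode, E° = +0.853 V) and Cr³⁺/Cr²⁺ is oxidized (anode).
E°cell = +0.853 − (−0.414) = +1.267 V, with n = 2 electrons transferred.
Balancing gives Hg^2+(aq) + 2 Cr^2+(aq) → Hg(l) + 2 Cr^3+(aq); hence Q = [Cr^3+(aq)]^2 / ([Hg^2+(aq)]·[Cr^2+(aq)]^2) = 160 (log Q = 2.204).
By the Nernst equation, E = +1.267 − (0.0621/2)·(2.204) = +1.20 V.

+1.20 V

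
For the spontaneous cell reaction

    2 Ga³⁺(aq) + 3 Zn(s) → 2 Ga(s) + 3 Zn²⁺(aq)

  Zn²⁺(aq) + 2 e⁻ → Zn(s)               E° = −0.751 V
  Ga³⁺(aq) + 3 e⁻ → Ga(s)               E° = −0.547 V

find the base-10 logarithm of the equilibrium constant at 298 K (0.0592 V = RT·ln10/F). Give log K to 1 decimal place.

The Ga³⁺/Ga couple is reduced (cathode); E°cell = −0.547 − (−0.751) = +0.204 V with n = 6.
At equilibrium E = 0, so log K = nE°cell / 0.0592 = (6)(+0.204) / 0.0592 = 20.7.

log K = 20.7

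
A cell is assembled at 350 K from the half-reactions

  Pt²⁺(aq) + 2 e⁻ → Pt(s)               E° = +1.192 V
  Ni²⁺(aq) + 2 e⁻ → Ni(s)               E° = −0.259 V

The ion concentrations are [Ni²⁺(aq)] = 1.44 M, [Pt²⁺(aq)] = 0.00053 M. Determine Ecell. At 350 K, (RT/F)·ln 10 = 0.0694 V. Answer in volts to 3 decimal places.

+1.332 V

Since E°(Pt²⁺/Pt) > E°(Ni²⁺/Ni), Pt²⁺/Pt serves as the cathode.
E°cell = +1.192 − (−0.259) = +1.451 V, with n = 2 electrons transferred.
Balancing gives Pt²⁺(aq) + Ni(s) → Pt(s) + Ni²⁺(aq); hence Q = [Ni²⁺(aq)] / [Pt²⁺(aq)] = 2.72×10^3 (log Q = 3.434).
Applying E = E° − (RT ln10/nF)·log Q gives +1.451 − (0.0694/2)(3.434) = +1.332 V.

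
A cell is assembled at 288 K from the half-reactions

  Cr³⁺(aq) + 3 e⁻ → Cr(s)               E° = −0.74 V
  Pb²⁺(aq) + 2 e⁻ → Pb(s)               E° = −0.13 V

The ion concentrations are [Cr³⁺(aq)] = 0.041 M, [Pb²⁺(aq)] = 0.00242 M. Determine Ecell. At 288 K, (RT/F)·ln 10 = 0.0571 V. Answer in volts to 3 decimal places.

+0.562 V

Since E°(Pb²⁺/Pb) > E°(Cr³⁺/Cr), Pb²⁺/Pb serves as the cathode.
E°cell = −0.13 − (−0.74) = +0.61 V, with n = 6 electrons transferred.
Balancing gives 3 Pb²⁺(aq) + 2 Cr(s) → 3 Pb(s) + 2 Cr³⁺(aq); hence Q = [Cr³⁺(aq)]^2 / [Pb²⁺(aq)]^3 = 1.19×10^5 (log Q = 5.074).
By the Nernst equation, E = +0.61 − (0.0571/6)·(5.074) = +0.562 V.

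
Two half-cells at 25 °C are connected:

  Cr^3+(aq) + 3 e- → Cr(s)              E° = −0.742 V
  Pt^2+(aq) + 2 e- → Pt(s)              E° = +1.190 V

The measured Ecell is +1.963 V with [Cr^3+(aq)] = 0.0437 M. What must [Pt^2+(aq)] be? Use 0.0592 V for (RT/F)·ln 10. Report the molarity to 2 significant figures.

1.4 M

The Pt²⁺/Pt couple has the larger reduction potential, so it is the cathode: E°cell = +1.190 − (−0.742) = +1.932 V and n = 6.
Since E = E° − (0.0592/n)·log Q, log Q = n(E° − E)/0.0592 = −3.142.
For 3 Pt^2+(aq) + 2 Cr(s) → 3 Pt(s) + 2 Cr^3+(aq), the reaction quotient is Q = [Cr^3+(aq)]^2 / [Pt^2+(aq)]^3.
Solving for the unknown gives log [Pt^2+(aq)] = 0.141, so [Pt^2+(aq)] ≈ 1.4 M.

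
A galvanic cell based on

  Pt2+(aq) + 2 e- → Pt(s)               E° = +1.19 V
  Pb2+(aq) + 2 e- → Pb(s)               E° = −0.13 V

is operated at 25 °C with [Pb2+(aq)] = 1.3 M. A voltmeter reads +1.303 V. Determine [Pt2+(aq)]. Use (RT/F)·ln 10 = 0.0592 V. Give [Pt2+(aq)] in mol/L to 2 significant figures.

0.35 M

Pt²⁺/Pt is the cathode (higher E°); E°cell = +1.19 − (−0.13) = +1.32 V with n = 2.
Since E = E° − (0.0592/n)·log Q, log Q = n(E° − E)/0.0592 = 0.574.
The balanced reaction is Pt2+(aq) + Pb(s) → Pt(s) + Pb2+(aq), so Q = [Pb2+(aq)] / [Pt2+(aq)].
Isolating [Pt2+(aq)] in Q = 10^{0.574} yields log [Pt2+(aq)] = −0.460, i.e. 0.35 M.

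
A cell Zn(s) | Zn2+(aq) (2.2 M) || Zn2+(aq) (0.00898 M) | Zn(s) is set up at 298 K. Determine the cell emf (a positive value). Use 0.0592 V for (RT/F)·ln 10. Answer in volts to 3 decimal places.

For a concentration cell E°cell = 0, since both electrodes use the same couple.
The compartment with the higher Zn2+(aq) concentration (2.2 M) acts as the cathode; ions are reduced there and produced at the dilute (0.00898 M) anode.
With n = 2, Ecell = −(0.0592/2)·log([dilute]/[conc]) = −(0.0592/2)·log(0.00898/2.2) = +0.071 V.

0.071 V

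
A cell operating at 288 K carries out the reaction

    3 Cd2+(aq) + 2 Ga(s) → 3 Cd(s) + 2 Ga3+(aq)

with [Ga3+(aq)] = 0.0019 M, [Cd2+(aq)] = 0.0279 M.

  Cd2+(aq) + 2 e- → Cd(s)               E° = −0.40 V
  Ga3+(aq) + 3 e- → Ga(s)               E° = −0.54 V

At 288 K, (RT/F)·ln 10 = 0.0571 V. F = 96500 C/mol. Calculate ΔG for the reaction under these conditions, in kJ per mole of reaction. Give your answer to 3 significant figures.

The standard cell potential is −0.40 − (−0.54) = +0.14 V, with n = 6 electrons in the balanced equation.
Q = [Ga3+(aq)]^2 / [Cd2+(aq)]^3 = 0.166, so log Q = −0.779 and E = +0.14 − (0.0571/6)(−0.779) = +0.1474 V.
ΔG = −nFE = −(6)(96500)(+0.1474) J/mol = −85.3 kJ/mol.

−85.3 kJ/mol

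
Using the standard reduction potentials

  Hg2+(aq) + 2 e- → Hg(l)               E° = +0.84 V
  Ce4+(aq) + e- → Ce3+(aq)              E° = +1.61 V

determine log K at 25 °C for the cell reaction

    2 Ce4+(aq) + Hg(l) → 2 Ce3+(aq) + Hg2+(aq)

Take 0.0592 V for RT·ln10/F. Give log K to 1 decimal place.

log K = 26.0

The Ce⁴⁺/Ce³⁺ couple is reduced (cathode); E°cell = +1.61 − (+0.84) = +0.77 V with n = 2.
At equilibrium E = 0, so log K = nE°cell / 0.0592 = (2)(+0.77) / 0.0592 = 26.0.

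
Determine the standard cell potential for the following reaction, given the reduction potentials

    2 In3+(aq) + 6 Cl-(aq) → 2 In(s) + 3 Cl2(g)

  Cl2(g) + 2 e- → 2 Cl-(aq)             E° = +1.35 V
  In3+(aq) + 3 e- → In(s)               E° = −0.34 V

In the reaction as written, In3+(aq) is reduced (cathode) and Cl2(g) is produced by oxidation at the anode.
E°cell = E°(cathode) − E°(anode) = −0.34 − (+1.35) = −1.69 V.
The negative E°cell means the reaction is non-spontaneous in the direction written.

−1.69 V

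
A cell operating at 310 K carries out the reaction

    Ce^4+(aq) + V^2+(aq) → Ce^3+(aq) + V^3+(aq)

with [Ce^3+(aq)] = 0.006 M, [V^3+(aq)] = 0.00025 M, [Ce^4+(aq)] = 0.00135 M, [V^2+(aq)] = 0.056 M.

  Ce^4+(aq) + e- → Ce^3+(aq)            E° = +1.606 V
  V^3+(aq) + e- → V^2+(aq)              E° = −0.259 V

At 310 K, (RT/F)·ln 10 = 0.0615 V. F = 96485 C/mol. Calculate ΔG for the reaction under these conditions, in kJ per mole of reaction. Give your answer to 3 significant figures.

−190 kJ/mol

With Ce⁴⁺/Ce³⁺ reduced at the cathode, E°cell = +1.606 − (−0.259) = +1.865 V and n = 1.
Here Q = ([Ce^3+(aq)]·[V^3+(aq)]) / ([Ce^4+(aq)]·[V^2+(aq)]) = 0.0198 (log Q = −1.702), giving E = +1.865 − (0.0615/1)·(−1.702) = +1.9697 V.
Then ΔG = −nFE = −1 × 96485 × +1.9697 J/mol = −190 kJ/mol.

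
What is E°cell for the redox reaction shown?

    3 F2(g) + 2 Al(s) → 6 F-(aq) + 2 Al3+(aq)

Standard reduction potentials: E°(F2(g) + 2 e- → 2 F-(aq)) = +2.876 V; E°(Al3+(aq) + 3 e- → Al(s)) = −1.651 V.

+4.527 V

F2(g) gains electrons, so the F₂/F⁻ couple is the cathode; the Al³⁺/Al couple is the anode.
E°cell = E°(cathode) − E°(anode) = +2.876 − (−1.651) = +4.527 V.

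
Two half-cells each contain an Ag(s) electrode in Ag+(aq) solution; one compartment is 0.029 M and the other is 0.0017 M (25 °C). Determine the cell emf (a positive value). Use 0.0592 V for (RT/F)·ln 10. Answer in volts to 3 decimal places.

For a concentration cell E°cell = 0, since both electrodes use the same couple.
The compartment with the higher Ag+(aq) concentration (0.029 M) acts as the cathode; ions are reduced there and produced at the dilute (0.0017 M) anode.
With n = 1, Ecell = −(0.0592/1)·log([dilute]/[conc]) = −(0.0592/1)·log(0.0017/0.029) = +0.073 V.

0.073 V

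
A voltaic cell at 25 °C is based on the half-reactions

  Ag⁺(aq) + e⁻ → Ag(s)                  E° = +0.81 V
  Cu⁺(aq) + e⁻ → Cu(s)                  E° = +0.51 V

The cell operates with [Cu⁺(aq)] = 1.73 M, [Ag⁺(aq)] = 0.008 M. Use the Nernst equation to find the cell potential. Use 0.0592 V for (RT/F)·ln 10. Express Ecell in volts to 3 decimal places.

The Ag⁺/Ag couple has the more positive E°, so it is the cathode; Cu⁺/Cu is the anode.
E°cell = +0.81 − (+0.51) = +0.30 V, with n = 1 electron transferred.
For the overall reaction Ag⁺(aq) + Cu(s) → Ag(s) + Cu⁺(aq), Q = [Cu⁺(aq)] / [Ag⁺(aq)] = 216, giving log Q = 2.335.
E = E° − (0.0592/n)·log Q = +0.30 − (0.0592/1)(2.335) = +0.162 V.

+0.162 V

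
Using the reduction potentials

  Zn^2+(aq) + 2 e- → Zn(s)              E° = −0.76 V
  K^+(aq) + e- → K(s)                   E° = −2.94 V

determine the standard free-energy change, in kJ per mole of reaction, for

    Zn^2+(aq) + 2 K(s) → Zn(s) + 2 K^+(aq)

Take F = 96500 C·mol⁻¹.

In the reaction as written Zn^2+(aq) is reduced, so the Zn²⁺/Zn couple is the cathode and K⁺/K is the anode.
E°cell = −0.76 − (−2.94) = +2.18 V; balancing electrons gives n = 2.
ΔG° = −nFE°cell = −(2)(96500)(+2.18) J/mol = −421 kJ/mol.

−421 kJ/mol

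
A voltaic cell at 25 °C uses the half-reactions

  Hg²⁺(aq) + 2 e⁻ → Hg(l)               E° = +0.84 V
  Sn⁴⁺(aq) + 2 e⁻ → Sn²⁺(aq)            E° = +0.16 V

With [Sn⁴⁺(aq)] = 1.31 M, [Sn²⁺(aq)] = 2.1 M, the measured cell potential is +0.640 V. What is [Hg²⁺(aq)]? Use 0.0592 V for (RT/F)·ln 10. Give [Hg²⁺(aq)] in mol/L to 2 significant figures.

The Hg²⁺/Hg couple has the larger reduction potential, so it is the cathode: E°cell = +0.84 − (+0.16) = +0.68 V and n = 2.
Rearranging E = E° − (0.0592/n)·log Q gives log Q = 2(+0.68 − (+0.640))/0.0592 = 1.351.
Balancing electrons gives Hg²⁺(aq) + Sn²⁺(aq) → Hg(l) + Sn⁴⁺(aq); thus Q = [Sn⁴⁺(aq)] / ([Hg²⁺(aq)]·[Sn²⁺(aq)]).
Substituting the known concentrations and solving, log [Hg²⁺(aq)] = −1.556 and [Hg²⁺(aq)] = 0.028 M.

0.028 M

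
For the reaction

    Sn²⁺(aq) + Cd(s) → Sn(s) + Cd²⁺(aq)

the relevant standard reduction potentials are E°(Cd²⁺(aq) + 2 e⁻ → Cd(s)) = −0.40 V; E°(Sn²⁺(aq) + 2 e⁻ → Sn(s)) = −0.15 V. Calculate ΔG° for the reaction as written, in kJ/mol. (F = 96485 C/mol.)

In the reaction as written Sn²⁺(aq) is reduced, so the Sn²⁺/Sn couple is the cathode and Cd²⁺/Cd is the anode.
E°cell = −0.15 − (−0.40) = +0.25 V; balancing electrons gives n = 2.
ΔG° = −nFE°cell = −(2)(96485)(+0.25) J/mol = −48.2 kJ/mol.

−48.2 kJ/mol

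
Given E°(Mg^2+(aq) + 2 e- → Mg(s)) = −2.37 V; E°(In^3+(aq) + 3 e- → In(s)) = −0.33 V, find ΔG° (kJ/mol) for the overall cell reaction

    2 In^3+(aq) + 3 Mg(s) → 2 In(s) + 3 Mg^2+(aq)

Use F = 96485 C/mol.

In the reaction as written In^3+(aq) is reduced, so the In³⁺/In couple is the cathode and Mg²⁺/Mg is the anode.
E°cell = −0.33 − (−2.37) = +2.04 V; balancing electrons gives n = 6.
ΔG° = −nFE°cell = −(6)(96485)(+2.04) J/mol = −1181 kJ/mol.

−1181 kJ/mol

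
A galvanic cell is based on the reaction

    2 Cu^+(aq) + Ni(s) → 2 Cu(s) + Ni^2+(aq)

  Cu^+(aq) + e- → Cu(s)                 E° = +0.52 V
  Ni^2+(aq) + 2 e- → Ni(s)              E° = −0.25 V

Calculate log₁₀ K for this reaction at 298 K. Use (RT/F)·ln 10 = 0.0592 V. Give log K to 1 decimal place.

The Cu⁺/Cu couple is reduced (cathode); E°cell = +0.52 − (−0.25) = +0.77 V with n = 2.
At equilibrium E = 0, so log K = nE°cell / 0.0592 = (2)(+0.77) / 0.0592 = 26.0.

log K = 26.0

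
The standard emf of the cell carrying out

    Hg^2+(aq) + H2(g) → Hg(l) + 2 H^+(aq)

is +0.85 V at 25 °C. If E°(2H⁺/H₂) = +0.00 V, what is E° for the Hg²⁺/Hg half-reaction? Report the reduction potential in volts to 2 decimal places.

In the reaction as written the Hg²⁺/Hg couple is reduced (cathode) and 2H⁺/H₂ is oxidized (anode), so E°cell = E°(Hg²⁺/Hg) − E°(2H⁺/H₂).
E°(Hg²⁺/Hg) = E°cell + E°(anode) = +0.85 + (+0.00) = +0.85 V.

+0.85 V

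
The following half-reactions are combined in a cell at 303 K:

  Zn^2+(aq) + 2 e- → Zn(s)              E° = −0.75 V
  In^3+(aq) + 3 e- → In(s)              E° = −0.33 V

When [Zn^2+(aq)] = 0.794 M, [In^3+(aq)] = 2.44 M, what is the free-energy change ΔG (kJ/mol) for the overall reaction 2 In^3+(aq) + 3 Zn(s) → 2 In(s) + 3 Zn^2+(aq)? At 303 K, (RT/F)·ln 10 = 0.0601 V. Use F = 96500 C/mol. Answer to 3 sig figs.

−249 kJ/mol

With In³⁺/In reduced at the cathode, E°cell = −0.33 − (−0.75) = +0.42 V and n = 6.
The reaction quotient is [Zn^2+(aq)]^3 / [In^3+(aq)]^2 = 0.0841; by Nernst, E = +0.42 − (0.0601/6)(−1.075) = +0.4308 V.
Then ΔG = −nFE = −6 × 96500 × +0.4308 J/mol = −249 kJ/mol.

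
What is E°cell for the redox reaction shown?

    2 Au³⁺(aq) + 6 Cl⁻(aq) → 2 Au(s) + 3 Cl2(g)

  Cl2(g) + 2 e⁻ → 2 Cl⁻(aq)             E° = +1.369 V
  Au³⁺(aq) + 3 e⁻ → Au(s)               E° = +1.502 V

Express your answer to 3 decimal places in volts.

+0.133 V

Au³⁺(aq) gains electrons, so the Au³⁺/Au couple is the cathode; the Cl₂/Cl⁻ couple is the anode.
E°cell = E°(cathode) − E°(anode) = +1.502 − (+1.369) = +0.133 V.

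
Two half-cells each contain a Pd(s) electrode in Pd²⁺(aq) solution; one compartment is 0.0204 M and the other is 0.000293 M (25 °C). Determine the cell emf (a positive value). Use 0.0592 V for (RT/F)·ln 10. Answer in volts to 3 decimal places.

For a concentration cell E°cell = 0, since both electrodes use the same couple.
The compartment with the higher Pd²⁺(aq) concentration (0.0204 M) acts as the cathode; ions are reduced there and produced at the dilute (0.000293 M) anode.
With n = 2, Ecell = −(0.0592/2)·log([dilute]/[conc]) = −(0.0592/2)·log(0.000293/0.0204) = +0.055 V.

0.055 V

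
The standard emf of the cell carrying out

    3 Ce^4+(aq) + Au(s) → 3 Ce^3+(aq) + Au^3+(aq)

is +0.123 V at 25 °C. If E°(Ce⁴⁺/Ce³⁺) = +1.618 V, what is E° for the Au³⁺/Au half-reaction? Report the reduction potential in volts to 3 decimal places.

+1.495 V

In the reaction as written the Ce⁴⁺/Ce³⁺ couple is reduced (cathode) and Au³⁺/Au is oxidized (anode), so E°cell = E°(Ce⁴⁺/Ce³⁺) − E°(Au³⁺/Au).
E°(Au³⁺/Au) = E°(cathode) − E°cell = +1.618 − (+0.123) = +1.495 V.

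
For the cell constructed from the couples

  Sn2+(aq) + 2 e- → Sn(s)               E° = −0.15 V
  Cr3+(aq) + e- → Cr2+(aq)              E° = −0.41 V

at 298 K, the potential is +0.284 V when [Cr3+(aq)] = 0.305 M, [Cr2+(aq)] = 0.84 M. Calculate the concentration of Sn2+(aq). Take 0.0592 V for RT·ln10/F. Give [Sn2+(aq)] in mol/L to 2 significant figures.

0.85 M

Sn²⁺/Sn is the cathode (higher E°); E°cell = −0.15 − (−0.41) = +0.26 V with n = 2.
Rearranging E = E° − (0.0592/n)·log Q gives log Q = 2(+0.26 − (+0.284))/0.0592 = −0.811.
For Sn2+(aq) + 2 Cr2+(aq) → Sn(s) + 2 Cr3+(aq), the reaction quotient is Q = [Cr3+(aq)]^2 / ([Sn2+(aq)]·[Cr2+(aq)]^2).
Substituting the known concentrations and solving, log [Sn2+(aq)] = −0.069 and [Sn2+(aq)] = 0.85 M.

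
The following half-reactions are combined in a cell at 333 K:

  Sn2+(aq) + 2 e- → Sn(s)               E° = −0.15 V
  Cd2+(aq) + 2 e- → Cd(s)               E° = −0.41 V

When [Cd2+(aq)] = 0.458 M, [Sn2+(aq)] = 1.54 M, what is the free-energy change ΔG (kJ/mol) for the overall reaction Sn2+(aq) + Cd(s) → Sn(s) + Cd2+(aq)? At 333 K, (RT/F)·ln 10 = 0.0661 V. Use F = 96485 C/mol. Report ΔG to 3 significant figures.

E°cell = −0.15 − (−0.41) = +0.26 V; the balanced reaction transfers n = 2 electrons.
Q = [Cd2+(aq)] / [Sn2+(aq)] = 0.297, so log Q = −0.527 and E = +0.26 − (0.0661/2)(−0.527) = +0.2774 V.
ΔG = −nFE = −(2)(96485)(+0.2774) J/mol = −53.5 kJ/mol.

−53.5 kJ/mol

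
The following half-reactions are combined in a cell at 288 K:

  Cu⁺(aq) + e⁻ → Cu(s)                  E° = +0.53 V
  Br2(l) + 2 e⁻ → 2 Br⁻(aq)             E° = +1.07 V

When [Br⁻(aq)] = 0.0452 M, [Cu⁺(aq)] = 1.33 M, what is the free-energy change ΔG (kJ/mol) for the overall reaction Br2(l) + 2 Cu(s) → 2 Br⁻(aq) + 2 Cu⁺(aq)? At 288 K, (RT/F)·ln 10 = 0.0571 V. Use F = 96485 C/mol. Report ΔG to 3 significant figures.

The standard cell potential is +1.07 − (+0.53) = +0.54 V, with n = 2 electrons in the balanced equation.
The reaction quotient is [Br⁻(aq)]^2·[Cu⁺(aq)]^2 = 0.00361; by Nernst, E = +0.54 − (0.0571/2)(−2.442) = +0.6097 V.
Then ΔG = −nFE = −2 × 96485 × +0.6097 J/mol = −118 kJ/mol.

−118 kJ/mol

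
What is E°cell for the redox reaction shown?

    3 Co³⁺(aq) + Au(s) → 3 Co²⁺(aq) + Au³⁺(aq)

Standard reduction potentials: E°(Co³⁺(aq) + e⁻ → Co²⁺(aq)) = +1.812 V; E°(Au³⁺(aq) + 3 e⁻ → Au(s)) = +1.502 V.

+0.310 V

Co³⁺(aq) gains electrons, so the Co³⁺/Co²⁺ couple is the cathode; the Au³⁺/Au couple is the anode.
E°cell = E°(cathode) − E°(anode) = +1.812 − (+1.502) = +0.310 V.
The positive value indicates the reaction is spontaneous as written.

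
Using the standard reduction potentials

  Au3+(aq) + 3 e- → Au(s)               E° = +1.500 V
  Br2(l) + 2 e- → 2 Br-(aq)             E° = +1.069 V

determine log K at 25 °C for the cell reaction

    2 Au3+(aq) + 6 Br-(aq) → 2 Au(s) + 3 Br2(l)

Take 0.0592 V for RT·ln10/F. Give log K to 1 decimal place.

log K = 43.7

The Au³⁺/Au couple is reduced (cathode); E°cell = +1.500 − (+1.069) = +0.431 V with n = 6.
At equilibrium E = 0, so log K = nE°cell / 0.0592 = (6)(+0.431) / 0.0592 = 43.7.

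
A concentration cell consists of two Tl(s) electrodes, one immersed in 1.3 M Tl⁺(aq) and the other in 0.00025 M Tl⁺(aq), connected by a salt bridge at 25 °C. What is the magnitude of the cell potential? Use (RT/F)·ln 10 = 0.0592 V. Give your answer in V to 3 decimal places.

For a concentration cell E°cell = 0, since both electrodes use the same couple.
The compartment with the higher Tl⁺(aq) concentration (1.3 M) acts as the cathode; ions are reduced there and produced at the dilute (0.00025 M) anode.
With n = 1, Ecell = −(0.0592/1)·log([dilute]/[conc]) = −(0.0592/1)·log(0.00025/1.3) = +0.220 V.

0.220 V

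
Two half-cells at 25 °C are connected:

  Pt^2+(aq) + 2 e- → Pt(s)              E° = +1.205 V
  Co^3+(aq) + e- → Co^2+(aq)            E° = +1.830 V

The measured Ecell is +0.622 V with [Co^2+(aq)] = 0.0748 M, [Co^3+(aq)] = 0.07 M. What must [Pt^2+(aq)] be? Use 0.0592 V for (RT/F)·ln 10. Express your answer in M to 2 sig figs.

Co³⁺/Co²⁺ is the cathode (higher E°); E°cell = +1.830 − (+1.205) = +0.625 V with n = 2.
From the Nernst equation, log Q = n(E° − E)/0.0592 = 2·(+0.625 − (+0.622))/0.0592 = 0.101.
For 2 Co^3+(aq) + Pt(s) → 2 Co^2+(aq) + Pt^2+(aq), the reaction quotient is Q = ([Co^2+(aq)]^2·[Pt^2+(aq)]) / [Co^3+(aq)]^2.
Solving for the unknown gives log [Pt^2+(aq)] = 0.043, so [Pt^2+(aq)] ≈ 1.1 M.

1.1 M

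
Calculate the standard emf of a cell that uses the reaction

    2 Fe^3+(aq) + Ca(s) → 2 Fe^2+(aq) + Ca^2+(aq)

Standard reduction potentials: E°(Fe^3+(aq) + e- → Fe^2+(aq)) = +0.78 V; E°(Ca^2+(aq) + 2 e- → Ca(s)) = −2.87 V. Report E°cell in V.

+3.65 V

Fe^3+(aq) gains electrons, so the Fe³⁺/Fe²⁺ couple is the cathode; the Ca²⁺/Ca couple is the anode.
E°cell = E°(cathode) − E°(anode) = +0.78 − (−2.87) = +3.65 V.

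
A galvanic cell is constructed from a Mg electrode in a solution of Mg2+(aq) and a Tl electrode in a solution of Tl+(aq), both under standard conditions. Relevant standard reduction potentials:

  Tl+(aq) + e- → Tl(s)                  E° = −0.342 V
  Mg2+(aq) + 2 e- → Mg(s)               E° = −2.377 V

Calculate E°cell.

The Tl⁺/Tl couple has the higher E°, so Tl ion is reduced (cathode) and Mg is oxidized (anode).
E°cell = E°(cathode) − E°(anode) = −0.342 − (−2.377) = +2.035 V.

+2.035 V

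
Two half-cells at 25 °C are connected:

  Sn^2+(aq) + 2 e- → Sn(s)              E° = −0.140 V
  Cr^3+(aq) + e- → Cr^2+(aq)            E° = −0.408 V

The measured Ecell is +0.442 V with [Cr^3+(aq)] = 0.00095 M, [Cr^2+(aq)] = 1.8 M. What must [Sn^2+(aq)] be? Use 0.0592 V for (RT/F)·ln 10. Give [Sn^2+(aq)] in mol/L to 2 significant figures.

Sn²⁺/Sn is the cathode (higher E°); E°cell = −0.140 − (−0.408) = +0.268 V with n = 2.
From the Nernst equation, log Q = n(E° − E)/0.0592 = 2·(+0.268 − (+0.442))/0.0592 = −5.878.
For Sn^2+(aq) + 2 Cr^2+(aq) → Sn(s) + 2 Cr^3+(aq), the reaction quotient is Q = [Cr^3+(aq)]^2 / ([Sn^2+(aq)]·[Cr^2+(aq)]^2).
Solving for the unknown gives log [Sn^2+(aq)] = −0.677, so [Sn^2+(aq)] ≈ 0.21 M.

0.21 M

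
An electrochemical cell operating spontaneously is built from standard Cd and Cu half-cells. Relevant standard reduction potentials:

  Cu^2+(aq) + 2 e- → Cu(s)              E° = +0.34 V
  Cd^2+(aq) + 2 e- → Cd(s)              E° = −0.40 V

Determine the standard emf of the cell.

Of the two couples in this cell, the one with the more positive reduction potential is reduced at the cathode: here that is Cu²⁺/Cu (+0.34 V); Cd²⁺/Cd (−0.40 V) is the anode.
E°cell = E°(cathode) − E°(anode) = +0.34 − (−0.40) = +0.74 V.

+0.74 V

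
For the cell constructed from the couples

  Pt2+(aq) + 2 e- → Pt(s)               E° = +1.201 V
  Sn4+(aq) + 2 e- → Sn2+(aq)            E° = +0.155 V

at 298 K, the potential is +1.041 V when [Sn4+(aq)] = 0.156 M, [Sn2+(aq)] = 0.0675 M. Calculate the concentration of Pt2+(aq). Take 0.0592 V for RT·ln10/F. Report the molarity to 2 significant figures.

Pt²⁺/Pt is the cathode (higher E°); E°cell = +1.201 − (+0.155) = +1.046 V with n = 2.
From the Nernst equation, log Q = n(E° − E)/0.0592 = 2·(+1.046 − (+1.041))/0.0592 = 0.169.
Balancing electrons gives Pt2+(aq) + Sn2+(aq) → Pt(s) + Sn4+(aq); thus Q = [Sn4+(aq)] / ([Pt2+(aq)]·[Sn2+(aq)]).
Substituting the known concentrations and solving, log [Pt2+(aq)] = 0.195 and [Pt2+(aq)] = 1.6 M.

1.6 M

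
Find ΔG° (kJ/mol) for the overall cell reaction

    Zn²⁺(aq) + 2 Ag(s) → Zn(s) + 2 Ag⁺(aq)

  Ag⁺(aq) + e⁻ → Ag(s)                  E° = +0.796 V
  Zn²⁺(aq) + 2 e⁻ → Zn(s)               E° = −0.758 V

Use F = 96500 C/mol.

In the reaction as written Zn²⁺(aq) is reduced, so the Zn²⁺/Zn couple is the cathode and Ag⁺/Ag is the anode.
E°cell = −0.758 − (+0.796) = −1.554 V; balancing electrons gives n = 2.
ΔG° = −nFE°cell = −(2)(96500)(−1.554) J/mol = +300 kJ/mol.

+300 kJ/mol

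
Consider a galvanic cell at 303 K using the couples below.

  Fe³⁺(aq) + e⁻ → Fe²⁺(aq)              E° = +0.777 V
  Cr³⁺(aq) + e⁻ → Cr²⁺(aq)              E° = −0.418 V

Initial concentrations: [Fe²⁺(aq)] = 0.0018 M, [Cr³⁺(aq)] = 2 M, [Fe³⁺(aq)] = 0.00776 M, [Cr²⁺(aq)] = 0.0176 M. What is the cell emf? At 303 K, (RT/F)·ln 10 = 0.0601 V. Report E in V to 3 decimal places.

The Fe³⁺/Fe²⁺ couple has the more positive E°, so it is the cathode; Cr³⁺/Cr²⁺ is the anode.
E°cell = E°cat − E°an = +0.777 − (−0.418) = +1.195 V; n = 1.
Balancing gives Fe³⁺(aq) + Cr²⁺(aq) → Fe²⁺(aq) + Cr³⁺(aq); hence Q = ([Fe²⁺(aq)]·[Cr³⁺(aq)]) / ([Fe³⁺(aq)]·[Cr²⁺(aq)]) = 26.4 (log Q = 1.421).
By the Nernst equation, E = +1.195 − (0.0601/1)·(1.421) = +1.110 V.

+1.110 V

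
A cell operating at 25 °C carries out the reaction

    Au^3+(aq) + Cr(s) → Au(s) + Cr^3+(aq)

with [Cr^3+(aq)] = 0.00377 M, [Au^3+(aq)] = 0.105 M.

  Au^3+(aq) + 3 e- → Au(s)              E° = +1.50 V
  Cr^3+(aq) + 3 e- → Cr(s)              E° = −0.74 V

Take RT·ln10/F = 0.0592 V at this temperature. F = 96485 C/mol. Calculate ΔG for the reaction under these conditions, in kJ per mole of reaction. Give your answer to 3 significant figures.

−657 kJ/mol

With Au³⁺/Au reduced at the cathode, E°cell = +1.50 − (−0.74) = +2.24 V and n = 3.
Q = [Cr^3+(aq)] / [Au^3+(aq)] = 0.0359, so log Q = −1.445 and E = +2.24 − (0.0592/3)(−1.445) = +2.2685 V.
ΔG = −nFE = −(3)(96485)(+2.2685) J/mol = −657 kJ/mol.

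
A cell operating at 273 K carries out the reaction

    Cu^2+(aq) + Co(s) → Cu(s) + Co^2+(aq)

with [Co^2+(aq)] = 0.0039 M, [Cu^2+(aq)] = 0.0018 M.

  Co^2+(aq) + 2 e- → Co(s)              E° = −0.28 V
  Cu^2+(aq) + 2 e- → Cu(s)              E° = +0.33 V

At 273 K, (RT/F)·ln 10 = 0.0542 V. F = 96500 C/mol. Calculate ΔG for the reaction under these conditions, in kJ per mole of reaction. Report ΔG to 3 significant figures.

The standard cell potential is +0.33 − (−0.28) = +0.61 V, with n = 2 electrons in the balanced equation.
Here Q = [Co^2+(aq)] / [Cu^2+(aq)] = 2.17 (log Q = 0.336), giving E = +0.61 − (0.0542/2)·(0.336) = +0.6009 V.
ΔG = −nFE = −(2)(96500)(+0.6009) J/mol = −116 kJ/mol.

−116 kJ/mol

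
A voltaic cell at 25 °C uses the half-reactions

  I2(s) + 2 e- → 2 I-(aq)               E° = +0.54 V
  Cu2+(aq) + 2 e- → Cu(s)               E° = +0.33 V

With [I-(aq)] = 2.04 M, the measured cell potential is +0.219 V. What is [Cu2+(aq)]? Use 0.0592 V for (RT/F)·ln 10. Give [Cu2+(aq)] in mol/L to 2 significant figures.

0.12 M

The I₂/I⁻ couple has the larger reduction potential, so it is the cathode: E°cell = +0.54 − (+0.33) = +0.21 V and n = 2.
Since E = E° − (0.0592/n)·log Q, log Q = n(E° − E)/0.0592 = −0.304.
For I2(s) + Cu(s) → 2 I-(aq) + Cu2+(aq), the reaction quotient is Q = [I-(aq)]^2·[Cu2+(aq)].
Isolating [Cu2+(aq)] in Q = 10^{−0.304} yields log [Cu2+(aq)] = −0.923, i.e. 0.12 M.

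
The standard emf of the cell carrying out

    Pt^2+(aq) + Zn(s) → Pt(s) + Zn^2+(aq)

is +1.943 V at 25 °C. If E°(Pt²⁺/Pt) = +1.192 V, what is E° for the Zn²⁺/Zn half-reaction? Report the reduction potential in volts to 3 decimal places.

In the reaction as written the Pt²⁺/Pt couple is reduced (cathode) and Zn²⁺/Zn is oxidized (anode), so E°cell = E°(Pt²⁺/Pt) − E°(Zn²⁺/Zn).
E°(Zn²⁺/Zn) = E°(cathode) − E°cell = +1.192 − (+1.943) = −0.751 V.

−0.751 V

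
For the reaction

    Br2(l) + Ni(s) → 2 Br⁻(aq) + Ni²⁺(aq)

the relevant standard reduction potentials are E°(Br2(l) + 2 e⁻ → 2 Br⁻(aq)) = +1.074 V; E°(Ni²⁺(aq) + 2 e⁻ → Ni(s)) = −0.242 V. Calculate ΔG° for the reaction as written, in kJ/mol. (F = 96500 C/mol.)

In the reaction as written Br2(l) is reduced, so the Br₂/Br⁻ couple is the cathode and Ni²⁺/Ni is the anode.
E°cell = +1.074 − (−0.242) = +1.316 V; balancing electrons gives n = 2.
ΔG° = −nFE°cell = −(2)(96500)(+1.316) J/mol = −254 kJ/mol.

−254 kJ/mol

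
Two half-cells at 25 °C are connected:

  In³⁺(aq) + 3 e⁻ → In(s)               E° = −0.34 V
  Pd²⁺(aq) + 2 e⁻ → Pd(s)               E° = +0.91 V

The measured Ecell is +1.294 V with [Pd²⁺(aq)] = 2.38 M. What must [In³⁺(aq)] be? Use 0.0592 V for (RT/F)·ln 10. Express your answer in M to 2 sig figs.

Pd²⁺/Pd is the cathode (higher E°); E°cell = +0.91 − (−0.34) = +1.25 V with n = 6.
From the Nernst equation, log Q = n(E° − E)/0.0592 = 6·(+1.25 − (+1.294))/0.0592 = −4.459.
Balancing electrons gives 3 Pd²⁺(aq) + 2 In(s) → 3 Pd(s) + 2 In³⁺(aq); thus Q = [In³⁺(aq)]^2 / [Pd²⁺(aq)]^3.
Solving for the unknown gives log [In³⁺(aq)] = −1.665, so [In³⁺(aq)] ≈ 0.022 M.

0.022 M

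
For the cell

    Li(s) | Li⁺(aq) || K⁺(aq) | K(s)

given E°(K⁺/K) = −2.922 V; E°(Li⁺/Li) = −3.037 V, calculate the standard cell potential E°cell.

+0.115 V

By convention the left-hand electrode in cell notation is the anode (oxidation) and the right-hand electrode is the cathode (reduction).
E°cell = E°(right) − E°(left) = −2.922 − (−3.037) = +0.115 V.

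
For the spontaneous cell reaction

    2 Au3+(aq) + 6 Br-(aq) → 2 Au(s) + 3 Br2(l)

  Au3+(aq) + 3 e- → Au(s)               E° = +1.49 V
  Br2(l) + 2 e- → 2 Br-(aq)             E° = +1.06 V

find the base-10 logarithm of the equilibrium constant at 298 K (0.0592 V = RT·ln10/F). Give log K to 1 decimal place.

log K = 43.6

The Au³⁺/Au couple is reduced (cathode); E°cell = +1.49 − (+1.06) = +0.43 V with n = 6.
At equilibrium E = 0, so log K = nE°cell / 0.0592 = (6)(+0.43) / 0.0592 = 43.6.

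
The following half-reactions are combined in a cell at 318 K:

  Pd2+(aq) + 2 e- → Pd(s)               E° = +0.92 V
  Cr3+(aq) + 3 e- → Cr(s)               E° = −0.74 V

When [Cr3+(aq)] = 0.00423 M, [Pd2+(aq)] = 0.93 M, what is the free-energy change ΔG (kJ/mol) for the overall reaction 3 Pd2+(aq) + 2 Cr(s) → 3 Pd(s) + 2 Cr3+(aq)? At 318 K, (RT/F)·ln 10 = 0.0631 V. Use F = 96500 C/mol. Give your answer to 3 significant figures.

With Pd²⁺/Pd reduced at the cathode, E°cell = +0.92 − (−0.74) = +1.66 V and n = 6.
The reaction quotient is [Cr3+(aq)]^2 / [Pd2+(aq)]^3 = 2.22×10^−5; by Nernst, E = +1.66 − (0.0631/6)(−4.653) = +1.7089 V.
Then ΔG = −nFE = −6 × 96500 × +1.7089 J/mol = −989 kJ/mol.

−989 kJ/mol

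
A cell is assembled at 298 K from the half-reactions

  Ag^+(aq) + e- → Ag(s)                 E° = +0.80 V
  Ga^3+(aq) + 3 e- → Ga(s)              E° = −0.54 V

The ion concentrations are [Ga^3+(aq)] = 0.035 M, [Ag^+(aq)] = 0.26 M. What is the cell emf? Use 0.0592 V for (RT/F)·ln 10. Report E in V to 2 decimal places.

Since E°(Ag⁺/Ag) > E°(Ga³⁺/Ga), Ag⁺/Ag serves as the cathode.
The standard potential is +0.80 − (−0.54) = +1.34 V and the balanced reaction transfers n = 3 electrons.
Balancing gives 3 Ag^+(aq) + Ga(s) → 3 Ag(s) + Ga^3+(aq); hence Q = [Ga^3+(aq)] / [Ag^+(aq)]^3 = 1.99 (log Q = 0.299).
E = E° − (0.0592/n)·log Q = +1.34 − (0.0592/3)(0.299) = +1.33 V.

+1.33 V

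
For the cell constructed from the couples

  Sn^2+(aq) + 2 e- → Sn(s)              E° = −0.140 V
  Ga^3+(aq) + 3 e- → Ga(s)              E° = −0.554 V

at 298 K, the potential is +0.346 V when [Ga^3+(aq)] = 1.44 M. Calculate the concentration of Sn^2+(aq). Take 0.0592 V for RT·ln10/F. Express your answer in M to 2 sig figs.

Sn²⁺/Sn is the cathode (higher E°); E°cell = −0.140 − (−0.554) = +0.414 V with n = 6.
Since E = E° − (0.0592/n)·log Q, log Q = n(E° − E)/0.0592 = 6.892.
Balancing electrons gives 3 Sn^2+(aq) + 2 Ga(s) → 3 Sn(s) + 2 Ga^3+(aq); thus Q = [Ga^3+(aq)]^2 / [Sn^2+(aq)]^3.
Isolating [Sn^2+(aq)] in Q = 10^{6.892} yields log [Sn^2+(aq)] = −2.192, i.e. 0.0064 M.

0.0064 M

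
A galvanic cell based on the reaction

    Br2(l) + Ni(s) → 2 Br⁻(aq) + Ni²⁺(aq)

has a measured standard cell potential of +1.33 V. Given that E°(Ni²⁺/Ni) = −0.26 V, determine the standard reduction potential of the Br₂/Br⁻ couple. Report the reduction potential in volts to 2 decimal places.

+1.07 V

In the reaction as written the Br₂/Br⁻ couple is reduced (cathode) and Ni²⁺/Ni is oxidized (anode), so E°cell = E°(Br₂/Br⁻) − E°(Ni²⁺/Ni).
E°(Br₂/Br⁻) = E°cell + E°(anode) = +1.33 + (−0.26) = +1.07 V.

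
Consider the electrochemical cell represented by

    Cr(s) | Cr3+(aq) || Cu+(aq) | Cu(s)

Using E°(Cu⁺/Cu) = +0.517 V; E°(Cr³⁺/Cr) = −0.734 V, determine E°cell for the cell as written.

+1.251 V

By convention the left-hand electrode in cell notation is the anode (oxidation) and the right-hand electrode is the cathode (reduction).
E°cell = E°(right) − E°(left) = +0.517 − (−0.734) = +1.251 V.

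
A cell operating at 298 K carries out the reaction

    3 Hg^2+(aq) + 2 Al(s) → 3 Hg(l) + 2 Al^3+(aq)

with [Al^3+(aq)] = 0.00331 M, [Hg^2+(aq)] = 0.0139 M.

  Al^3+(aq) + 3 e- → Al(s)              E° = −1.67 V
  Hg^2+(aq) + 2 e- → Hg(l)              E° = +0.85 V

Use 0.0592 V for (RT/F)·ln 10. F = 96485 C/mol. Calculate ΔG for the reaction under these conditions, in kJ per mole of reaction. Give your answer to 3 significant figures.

The standard cell potential is +0.85 − (−1.67) = +2.52 V, with n = 6 electrons in the balanced equation.
Q = [Al^3+(aq)]^2 / [Hg^2+(aq)]^3 = 4.08, so log Q = 0.611 and E = +2.52 − (0.0592/6)(0.611) = +2.5140 V.
Then ΔG = −nFE = −6 × 96485 × +2.5140 J/mol = −1460 kJ/mol.

−1460 kJ/mol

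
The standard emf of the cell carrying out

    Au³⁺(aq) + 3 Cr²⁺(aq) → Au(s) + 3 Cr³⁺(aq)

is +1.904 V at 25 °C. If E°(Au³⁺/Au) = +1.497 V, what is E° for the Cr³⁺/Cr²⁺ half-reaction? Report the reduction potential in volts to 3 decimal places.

−0.407 V

In the reaction as written the Au³⁺/Au couple is reduced (cathode) and Cr³⁺/Cr²⁺ is oxidized (anode), so E°cell = E°(Au³⁺/Au) − E°(Cr³⁺/Cr²⁺).
E°(Cr³⁺/Cr²⁺) = E°(cathode) − E°cell = +1.497 − (+1.904) = −0.407 V.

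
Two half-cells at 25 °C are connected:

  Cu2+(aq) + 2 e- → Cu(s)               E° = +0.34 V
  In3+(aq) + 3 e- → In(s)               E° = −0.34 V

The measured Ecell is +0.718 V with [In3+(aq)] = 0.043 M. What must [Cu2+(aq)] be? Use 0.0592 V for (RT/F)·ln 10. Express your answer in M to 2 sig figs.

The Cu²⁺/Cu couple has the larger reduction potential, so it is the cathode: E°cell = +0.34 − (−0.34) = +0.68 V and n = 6.
From the Nernst equation, log Q = n(E° − E)/0.0592 = 6·(+0.68 − (+0.718))/0.0592 = −3.851.
Balancing electrons gives 3 Cu2+(aq) + 2 In(s) → 3 Cu(s) + 2 In3+(aq); thus Q = [In3+(aq)]^2 / [Cu2+(aq)]^3.
Isolating [Cu2+(aq)] in Q = 10^{−3.851} yields log [Cu2+(aq)] = 0.373, i.e. 2.4 M.

2.4 M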